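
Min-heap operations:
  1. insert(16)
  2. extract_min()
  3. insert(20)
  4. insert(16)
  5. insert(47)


insert(16) -> [16]
extract_min()->16, []
insert(20) -> [20]
insert(16) -> [16, 20]
insert(47) -> [16, 20, 47]

Final heap: [16, 20, 47]


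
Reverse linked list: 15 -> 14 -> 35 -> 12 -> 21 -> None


Step 1: curr=15, set curr.next=prev(None) | reversed so far: 15
Step 2: curr=14, set curr.next=prev(15) | reversed so far: 14 -> 15
Step 3: curr=35, set curr.next=prev(14) | reversed so far: 35 -> 14 -> 15
Step 4: curr=12, set curr.next=prev(35) | reversed so far: 12 -> 35 -> 14 -> 15
Step 5: curr=21, set curr.next=prev(12) | reversed so far: 21 -> 12 -> 35 -> 14 -> 15

21 -> 12 -> 35 -> 14 -> 15 -> None


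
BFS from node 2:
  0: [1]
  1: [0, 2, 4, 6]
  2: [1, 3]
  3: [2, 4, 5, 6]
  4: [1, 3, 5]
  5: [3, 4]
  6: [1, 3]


Visit 2, enqueue [1, 3]
Visit 1, enqueue [0, 4, 6]
Visit 3, enqueue [5]
Visit 0, enqueue []
Visit 4, enqueue []
Visit 6, enqueue []
Visit 5, enqueue []

BFS order: [2, 1, 3, 0, 4, 6, 5]


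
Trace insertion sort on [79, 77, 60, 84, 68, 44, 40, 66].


Initial: [79, 77, 60, 84, 68, 44, 40, 66]
Insert 77: [77, 79, 60, 84, 68, 44, 40, 66]
Insert 60: [60, 77, 79, 84, 68, 44, 40, 66]
Insert 84: [60, 77, 79, 84, 68, 44, 40, 66]
Insert 68: [60, 68, 77, 79, 84, 44, 40, 66]
Insert 44: [44, 60, 68, 77, 79, 84, 40, 66]
Insert 40: [40, 44, 60, 68, 77, 79, 84, 66]
Insert 66: [40, 44, 60, 66, 68, 77, 79, 84]

Sorted: [40, 44, 60, 66, 68, 77, 79, 84]


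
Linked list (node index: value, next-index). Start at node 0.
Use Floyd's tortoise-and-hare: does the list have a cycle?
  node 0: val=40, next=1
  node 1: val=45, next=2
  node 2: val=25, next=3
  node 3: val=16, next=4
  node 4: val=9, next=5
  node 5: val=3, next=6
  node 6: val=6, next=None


Floyd's tortoise (slow, +1) and hare (fast, +2):
  init: slow=0, fast=0
  step 1: slow=1, fast=2
  step 2: slow=2, fast=4
  step 3: slow=3, fast=6
  step 4: fast -> None, no cycle

Cycle: no


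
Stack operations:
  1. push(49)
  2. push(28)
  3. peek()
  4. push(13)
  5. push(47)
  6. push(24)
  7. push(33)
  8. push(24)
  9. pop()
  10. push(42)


push(49) -> [49]
push(28) -> [49, 28]
peek()->28
push(13) -> [49, 28, 13]
push(47) -> [49, 28, 13, 47]
push(24) -> [49, 28, 13, 47, 24]
push(33) -> [49, 28, 13, 47, 24, 33]
push(24) -> [49, 28, 13, 47, 24, 33, 24]
pop()->24, [49, 28, 13, 47, 24, 33]
push(42) -> [49, 28, 13, 47, 24, 33, 42]

Final stack: [49, 28, 13, 47, 24, 33, 42]


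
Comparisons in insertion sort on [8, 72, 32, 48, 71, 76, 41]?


Algorithm: insertion sort
Input: [8, 72, 32, 48, 71, 76, 41]
Sorted: [8, 32, 41, 48, 71, 72, 76]

13


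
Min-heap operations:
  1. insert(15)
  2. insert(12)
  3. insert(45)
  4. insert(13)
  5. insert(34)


insert(15) -> [15]
insert(12) -> [12, 15]
insert(45) -> [12, 15, 45]
insert(13) -> [12, 13, 45, 15]
insert(34) -> [12, 13, 45, 15, 34]

Final heap: [12, 13, 45, 15, 34]


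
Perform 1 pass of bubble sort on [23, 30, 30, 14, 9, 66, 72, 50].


Initial: [23, 30, 30, 14, 9, 66, 72, 50]
Pass 1: [23, 30, 14, 9, 30, 66, 50, 72] (3 swaps)

After 1 pass: [23, 30, 14, 9, 30, 66, 50, 72]


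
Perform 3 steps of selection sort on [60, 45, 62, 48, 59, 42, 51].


Initial: [60, 45, 62, 48, 59, 42, 51]
Step 1: min=42 at 5
  Swap: [42, 45, 62, 48, 59, 60, 51]
Step 2: min=45 at 1
  Swap: [42, 45, 62, 48, 59, 60, 51]
Step 3: min=48 at 3
  Swap: [42, 45, 48, 62, 59, 60, 51]

After 3 steps: [42, 45, 48, 62, 59, 60, 51]


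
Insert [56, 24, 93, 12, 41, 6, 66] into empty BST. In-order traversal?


Insert 56: root
Insert 24: L from 56
Insert 93: R from 56
Insert 12: L from 56 -> L from 24
Insert 41: L from 56 -> R from 24
Insert 6: L from 56 -> L from 24 -> L from 12
Insert 66: R from 56 -> L from 93

In-order: [6, 12, 24, 41, 56, 66, 93]


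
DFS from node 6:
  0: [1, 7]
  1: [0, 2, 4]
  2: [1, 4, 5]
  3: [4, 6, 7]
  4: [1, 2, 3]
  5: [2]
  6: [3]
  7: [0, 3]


Visit 6, push [3]
Visit 3, push [7, 4]
Visit 4, push [2, 1]
Visit 1, push [2, 0]
Visit 0, push [7]
Visit 7, push []
Visit 2, push [5]
Visit 5, push []

DFS order: [6, 3, 4, 1, 0, 7, 2, 5]


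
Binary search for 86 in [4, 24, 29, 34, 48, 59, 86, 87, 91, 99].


Step 1: lo=0, hi=9, mid=4, val=48
Step 2: lo=5, hi=9, mid=7, val=87
Step 3: lo=5, hi=6, mid=5, val=59
Step 4: lo=6, hi=6, mid=6, val=86

Found at index 6


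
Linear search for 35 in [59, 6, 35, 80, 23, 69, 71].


i=0: 59!=35
i=1: 6!=35
i=2: 35==35 found!

Found at 2, 3 comps


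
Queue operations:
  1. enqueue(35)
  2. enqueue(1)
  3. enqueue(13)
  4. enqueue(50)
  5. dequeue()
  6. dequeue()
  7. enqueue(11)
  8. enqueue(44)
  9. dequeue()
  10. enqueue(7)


enqueue(35) -> [35]
enqueue(1) -> [35, 1]
enqueue(13) -> [35, 1, 13]
enqueue(50) -> [35, 1, 13, 50]
dequeue()->35, [1, 13, 50]
dequeue()->1, [13, 50]
enqueue(11) -> [13, 50, 11]
enqueue(44) -> [13, 50, 11, 44]
dequeue()->13, [50, 11, 44]
enqueue(7) -> [50, 11, 44, 7]

Final queue: [50, 11, 44, 7]


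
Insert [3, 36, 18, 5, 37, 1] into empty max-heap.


Insert 3: [3]
Insert 36: [36, 3]
Insert 18: [36, 3, 18]
Insert 5: [36, 5, 18, 3]
Insert 37: [37, 36, 18, 3, 5]
Insert 1: [37, 36, 18, 3, 5, 1]

Final heap: [37, 36, 18, 3, 5, 1]


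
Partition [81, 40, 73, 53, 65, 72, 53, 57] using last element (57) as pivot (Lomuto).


Pivot: 57
  40 <= 57: swap -> [40, 81, 73, 53, 65, 72, 53, 57]
  53 <= 57: swap -> [40, 53, 73, 81, 65, 72, 53, 57]
  53 <= 57: swap -> [40, 53, 53, 81, 65, 72, 73, 57]
Place pivot at 3: [40, 53, 53, 57, 65, 72, 73, 81]

Partitioned: [40, 53, 53, 57, 65, 72, 73, 81]


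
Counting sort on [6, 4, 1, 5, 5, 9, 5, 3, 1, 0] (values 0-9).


Input: [6, 4, 1, 5, 5, 9, 5, 3, 1, 0]
Counts: [1, 2, 0, 1, 1, 3, 1, 0, 0, 1]

Sorted: [0, 1, 1, 3, 4, 5, 5, 5, 6, 9]


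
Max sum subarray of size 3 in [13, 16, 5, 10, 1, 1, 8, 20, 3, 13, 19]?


[0:3]: 34
[1:4]: 31
[2:5]: 16
[3:6]: 12
[4:7]: 10
[5:8]: 29
[6:9]: 31
[7:10]: 36
[8:11]: 35

Max: 36 at [7:10]


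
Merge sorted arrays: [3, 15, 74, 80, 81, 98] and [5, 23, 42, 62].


Take 3 from A
Take 5 from B
Take 15 from A
Take 23 from B
Take 42 from B
Take 62 from B

Merged: [3, 5, 15, 23, 42, 62, 74, 80, 81, 98]


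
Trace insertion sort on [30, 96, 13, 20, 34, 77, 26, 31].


Initial: [30, 96, 13, 20, 34, 77, 26, 31]
Insert 96: [30, 96, 13, 20, 34, 77, 26, 31]
Insert 13: [13, 30, 96, 20, 34, 77, 26, 31]
Insert 20: [13, 20, 30, 96, 34, 77, 26, 31]
Insert 34: [13, 20, 30, 34, 96, 77, 26, 31]
Insert 77: [13, 20, 30, 34, 77, 96, 26, 31]
Insert 26: [13, 20, 26, 30, 34, 77, 96, 31]
Insert 31: [13, 20, 26, 30, 31, 34, 77, 96]

Sorted: [13, 20, 26, 30, 31, 34, 77, 96]


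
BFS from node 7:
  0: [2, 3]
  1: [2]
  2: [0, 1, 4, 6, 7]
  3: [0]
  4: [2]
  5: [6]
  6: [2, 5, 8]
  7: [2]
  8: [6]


Visit 7, enqueue [2]
Visit 2, enqueue [0, 1, 4, 6]
Visit 0, enqueue [3]
Visit 1, enqueue []
Visit 4, enqueue []
Visit 6, enqueue [5, 8]
Visit 3, enqueue []
Visit 5, enqueue []
Visit 8, enqueue []

BFS order: [7, 2, 0, 1, 4, 6, 3, 5, 8]


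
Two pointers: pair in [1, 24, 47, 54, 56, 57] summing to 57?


lo=0(1)+hi=5(57)=58
lo=0(1)+hi=4(56)=57

Yes: 1+56=57


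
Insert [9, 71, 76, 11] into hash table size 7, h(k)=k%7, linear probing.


Insert 9: h=2 -> slot 2
Insert 71: h=1 -> slot 1
Insert 76: h=6 -> slot 6
Insert 11: h=4 -> slot 4

Table: [None, 71, 9, None, 11, None, 76]


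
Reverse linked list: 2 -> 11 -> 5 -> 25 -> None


Step 1: curr=2, set curr.next=prev(None) | reversed so far: 2
Step 2: curr=11, set curr.next=prev(2) | reversed so far: 11 -> 2
Step 3: curr=5, set curr.next=prev(11) | reversed so far: 5 -> 11 -> 2
Step 4: curr=25, set curr.next=prev(5) | reversed so far: 25 -> 5 -> 11 -> 2

25 -> 5 -> 11 -> 2 -> None


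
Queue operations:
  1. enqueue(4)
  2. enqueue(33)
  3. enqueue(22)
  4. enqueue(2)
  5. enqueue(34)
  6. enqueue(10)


enqueue(4) -> [4]
enqueue(33) -> [4, 33]
enqueue(22) -> [4, 33, 22]
enqueue(2) -> [4, 33, 22, 2]
enqueue(34) -> [4, 33, 22, 2, 34]
enqueue(10) -> [4, 33, 22, 2, 34, 10]

Final queue: [4, 33, 22, 2, 34, 10]


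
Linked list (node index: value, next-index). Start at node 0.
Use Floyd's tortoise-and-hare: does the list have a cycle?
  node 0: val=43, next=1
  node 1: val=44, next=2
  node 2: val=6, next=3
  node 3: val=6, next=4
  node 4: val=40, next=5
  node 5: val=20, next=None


Floyd's tortoise (slow, +1) and hare (fast, +2):
  init: slow=0, fast=0
  step 1: slow=1, fast=2
  step 2: slow=2, fast=4
  step 3: fast 4->5->None, no cycle

Cycle: no


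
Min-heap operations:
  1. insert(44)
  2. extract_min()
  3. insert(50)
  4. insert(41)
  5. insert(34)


insert(44) -> [44]
extract_min()->44, []
insert(50) -> [50]
insert(41) -> [41, 50]
insert(34) -> [34, 50, 41]

Final heap: [34, 50, 41]


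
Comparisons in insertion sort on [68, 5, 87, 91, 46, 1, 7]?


Algorithm: insertion sort
Input: [68, 5, 87, 91, 46, 1, 7]
Sorted: [1, 5, 7, 46, 68, 87, 91]

17


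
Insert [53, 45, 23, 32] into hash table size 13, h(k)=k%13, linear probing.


Insert 53: h=1 -> slot 1
Insert 45: h=6 -> slot 6
Insert 23: h=10 -> slot 10
Insert 32: h=6, 1 probes -> slot 7

Table: [None, 53, None, None, None, None, 45, 32, None, None, 23, None, None]


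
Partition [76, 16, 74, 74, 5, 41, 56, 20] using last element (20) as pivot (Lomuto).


Pivot: 20
  16 <= 20: swap -> [16, 76, 74, 74, 5, 41, 56, 20]
  5 <= 20: swap -> [16, 5, 74, 74, 76, 41, 56, 20]
Place pivot at 2: [16, 5, 20, 74, 76, 41, 56, 74]

Partitioned: [16, 5, 20, 74, 76, 41, 56, 74]


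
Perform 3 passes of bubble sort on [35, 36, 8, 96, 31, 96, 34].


Initial: [35, 36, 8, 96, 31, 96, 34]
Pass 1: [35, 8, 36, 31, 96, 34, 96] (3 swaps)
Pass 2: [8, 35, 31, 36, 34, 96, 96] (3 swaps)
Pass 3: [8, 31, 35, 34, 36, 96, 96] (2 swaps)

After 3 passes: [8, 31, 35, 34, 36, 96, 96]


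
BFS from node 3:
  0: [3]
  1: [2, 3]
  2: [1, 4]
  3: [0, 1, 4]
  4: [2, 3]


Visit 3, enqueue [0, 1, 4]
Visit 0, enqueue []
Visit 1, enqueue [2]
Visit 4, enqueue []
Visit 2, enqueue []

BFS order: [3, 0, 1, 4, 2]


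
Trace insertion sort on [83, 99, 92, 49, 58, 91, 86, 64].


Initial: [83, 99, 92, 49, 58, 91, 86, 64]
Insert 99: [83, 99, 92, 49, 58, 91, 86, 64]
Insert 92: [83, 92, 99, 49, 58, 91, 86, 64]
Insert 49: [49, 83, 92, 99, 58, 91, 86, 64]
Insert 58: [49, 58, 83, 92, 99, 91, 86, 64]
Insert 91: [49, 58, 83, 91, 92, 99, 86, 64]
Insert 86: [49, 58, 83, 86, 91, 92, 99, 64]
Insert 64: [49, 58, 64, 83, 86, 91, 92, 99]

Sorted: [49, 58, 64, 83, 86, 91, 92, 99]


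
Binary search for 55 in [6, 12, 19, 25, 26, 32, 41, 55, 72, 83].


Step 1: lo=0, hi=9, mid=4, val=26
Step 2: lo=5, hi=9, mid=7, val=55

Found at index 7


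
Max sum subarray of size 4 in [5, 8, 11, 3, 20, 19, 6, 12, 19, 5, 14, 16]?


[0:4]: 27
[1:5]: 42
[2:6]: 53
[3:7]: 48
[4:8]: 57
[5:9]: 56
[6:10]: 42
[7:11]: 50
[8:12]: 54

Max: 57 at [4:8]


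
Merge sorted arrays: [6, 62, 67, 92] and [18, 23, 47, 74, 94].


Take 6 from A
Take 18 from B
Take 23 from B
Take 47 from B
Take 62 from A
Take 67 from A
Take 74 from B
Take 92 from A

Merged: [6, 18, 23, 47, 62, 67, 74, 92, 94]


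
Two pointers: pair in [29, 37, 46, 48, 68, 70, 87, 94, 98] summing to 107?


lo=0(29)+hi=8(98)=127
lo=0(29)+hi=7(94)=123
lo=0(29)+hi=6(87)=116
lo=0(29)+hi=5(70)=99
lo=1(37)+hi=5(70)=107

Yes: 37+70=107


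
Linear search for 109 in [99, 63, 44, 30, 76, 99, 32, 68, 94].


i=0: 99!=109
i=1: 63!=109
i=2: 44!=109
i=3: 30!=109
i=4: 76!=109
i=5: 99!=109
i=6: 32!=109
i=7: 68!=109
i=8: 94!=109

Not found, 9 comps


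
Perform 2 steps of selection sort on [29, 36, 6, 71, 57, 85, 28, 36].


Initial: [29, 36, 6, 71, 57, 85, 28, 36]
Step 1: min=6 at 2
  Swap: [6, 36, 29, 71, 57, 85, 28, 36]
Step 2: min=28 at 6
  Swap: [6, 28, 29, 71, 57, 85, 36, 36]

After 2 steps: [6, 28, 29, 71, 57, 85, 36, 36]


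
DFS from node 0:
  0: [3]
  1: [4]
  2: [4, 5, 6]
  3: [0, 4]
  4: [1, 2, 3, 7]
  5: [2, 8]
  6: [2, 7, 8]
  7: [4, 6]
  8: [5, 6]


Visit 0, push [3]
Visit 3, push [4]
Visit 4, push [7, 2, 1]
Visit 1, push []
Visit 2, push [6, 5]
Visit 5, push [8]
Visit 8, push [6]
Visit 6, push [7]
Visit 7, push []

DFS order: [0, 3, 4, 1, 2, 5, 8, 6, 7]


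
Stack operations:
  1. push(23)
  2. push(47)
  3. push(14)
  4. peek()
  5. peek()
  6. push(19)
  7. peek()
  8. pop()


push(23) -> [23]
push(47) -> [23, 47]
push(14) -> [23, 47, 14]
peek()->14
peek()->14
push(19) -> [23, 47, 14, 19]
peek()->19
pop()->19, [23, 47, 14]

Final stack: [23, 47, 14]


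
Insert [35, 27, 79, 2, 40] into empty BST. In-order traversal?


Insert 35: root
Insert 27: L from 35
Insert 79: R from 35
Insert 2: L from 35 -> L from 27
Insert 40: R from 35 -> L from 79

In-order: [2, 27, 35, 40, 79]


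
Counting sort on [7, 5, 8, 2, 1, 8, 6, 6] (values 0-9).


Input: [7, 5, 8, 2, 1, 8, 6, 6]
Counts: [0, 1, 1, 0, 0, 1, 2, 1, 2, 0]

Sorted: [1, 2, 5, 6, 6, 7, 8, 8]


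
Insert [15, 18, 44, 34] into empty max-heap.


Insert 15: [15]
Insert 18: [18, 15]
Insert 44: [44, 15, 18]
Insert 34: [44, 34, 18, 15]

Final heap: [44, 34, 18, 15]


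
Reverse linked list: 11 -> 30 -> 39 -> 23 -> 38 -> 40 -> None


Step 1: curr=11, set curr.next=prev(None) | reversed so far: 11
Step 2: curr=30, set curr.next=prev(11) | reversed so far: 30 -> 11
Step 3: curr=39, set curr.next=prev(30) | reversed so far: 39 -> 30 -> 11
Step 4: curr=23, set curr.next=prev(39) | reversed so far: 23 -> 39 -> 30 -> 11
Step 5: curr=38, set curr.next=prev(23) | reversed so far: 38 -> 23 -> 39 -> 30 -> 11
Step 6: curr=40, set curr.next=prev(38) | reversed so far: 40 -> 38 -> 23 -> 39 -> 30 -> 11

40 -> 38 -> 23 -> 39 -> 30 -> 11 -> None


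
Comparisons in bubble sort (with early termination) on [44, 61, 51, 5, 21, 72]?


Algorithm: bubble sort (with early termination)
Input: [44, 61, 51, 5, 21, 72]
Sorted: [5, 21, 44, 51, 61, 72]

14


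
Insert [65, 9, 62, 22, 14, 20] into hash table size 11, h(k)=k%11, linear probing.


Insert 65: h=10 -> slot 10
Insert 9: h=9 -> slot 9
Insert 62: h=7 -> slot 7
Insert 22: h=0 -> slot 0
Insert 14: h=3 -> slot 3
Insert 20: h=9, 3 probes -> slot 1

Table: [22, 20, None, 14, None, None, None, 62, None, 9, 65]


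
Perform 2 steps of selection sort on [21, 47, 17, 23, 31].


Initial: [21, 47, 17, 23, 31]
Step 1: min=17 at 2
  Swap: [17, 47, 21, 23, 31]
Step 2: min=21 at 2
  Swap: [17, 21, 47, 23, 31]

After 2 steps: [17, 21, 47, 23, 31]


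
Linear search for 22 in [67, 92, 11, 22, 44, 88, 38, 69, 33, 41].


i=0: 67!=22
i=1: 92!=22
i=2: 11!=22
i=3: 22==22 found!

Found at 3, 4 comps


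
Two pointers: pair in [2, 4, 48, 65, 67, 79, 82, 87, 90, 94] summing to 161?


lo=0(2)+hi=9(94)=96
lo=1(4)+hi=9(94)=98
lo=2(48)+hi=9(94)=142
lo=3(65)+hi=9(94)=159
lo=4(67)+hi=9(94)=161

Yes: 67+94=161


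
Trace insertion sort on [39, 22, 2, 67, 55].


Initial: [39, 22, 2, 67, 55]
Insert 22: [22, 39, 2, 67, 55]
Insert 2: [2, 22, 39, 67, 55]
Insert 67: [2, 22, 39, 67, 55]
Insert 55: [2, 22, 39, 55, 67]

Sorted: [2, 22, 39, 55, 67]


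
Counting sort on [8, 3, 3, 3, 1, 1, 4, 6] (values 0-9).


Input: [8, 3, 3, 3, 1, 1, 4, 6]
Counts: [0, 2, 0, 3, 1, 0, 1, 0, 1, 0]

Sorted: [1, 1, 3, 3, 3, 4, 6, 8]


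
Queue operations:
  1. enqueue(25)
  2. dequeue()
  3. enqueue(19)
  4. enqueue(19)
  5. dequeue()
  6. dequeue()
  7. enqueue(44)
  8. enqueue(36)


enqueue(25) -> [25]
dequeue()->25, []
enqueue(19) -> [19]
enqueue(19) -> [19, 19]
dequeue()->19, [19]
dequeue()->19, []
enqueue(44) -> [44]
enqueue(36) -> [44, 36]

Final queue: [44, 36]


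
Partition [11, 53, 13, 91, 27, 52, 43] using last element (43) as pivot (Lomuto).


Pivot: 43
  11 <= 43: advance i (no swap)
  13 <= 43: swap -> [11, 13, 53, 91, 27, 52, 43]
  27 <= 43: swap -> [11, 13, 27, 91, 53, 52, 43]
Place pivot at 3: [11, 13, 27, 43, 53, 52, 91]

Partitioned: [11, 13, 27, 43, 53, 52, 91]


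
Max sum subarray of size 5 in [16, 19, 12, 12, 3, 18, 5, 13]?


[0:5]: 62
[1:6]: 64
[2:7]: 50
[3:8]: 51

Max: 64 at [1:6]


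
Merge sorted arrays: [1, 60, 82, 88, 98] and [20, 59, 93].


Take 1 from A
Take 20 from B
Take 59 from B
Take 60 from A
Take 82 from A
Take 88 from A
Take 93 from B

Merged: [1, 20, 59, 60, 82, 88, 93, 98]


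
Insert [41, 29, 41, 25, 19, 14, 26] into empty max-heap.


Insert 41: [41]
Insert 29: [41, 29]
Insert 41: [41, 29, 41]
Insert 25: [41, 29, 41, 25]
Insert 19: [41, 29, 41, 25, 19]
Insert 14: [41, 29, 41, 25, 19, 14]
Insert 26: [41, 29, 41, 25, 19, 14, 26]

Final heap: [41, 29, 41, 25, 19, 14, 26]


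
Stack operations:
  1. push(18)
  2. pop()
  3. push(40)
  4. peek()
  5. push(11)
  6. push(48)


push(18) -> [18]
pop()->18, []
push(40) -> [40]
peek()->40
push(11) -> [40, 11]
push(48) -> [40, 11, 48]

Final stack: [40, 11, 48]


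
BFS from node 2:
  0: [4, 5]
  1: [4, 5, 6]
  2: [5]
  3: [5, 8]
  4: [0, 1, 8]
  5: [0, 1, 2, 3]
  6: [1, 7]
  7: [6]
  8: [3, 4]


Visit 2, enqueue [5]
Visit 5, enqueue [0, 1, 3]
Visit 0, enqueue [4]
Visit 1, enqueue [6]
Visit 3, enqueue [8]
Visit 4, enqueue []
Visit 6, enqueue [7]
Visit 8, enqueue []
Visit 7, enqueue []

BFS order: [2, 5, 0, 1, 3, 4, 6, 8, 7]


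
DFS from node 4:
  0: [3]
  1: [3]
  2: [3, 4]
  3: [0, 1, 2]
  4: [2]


Visit 4, push [2]
Visit 2, push [3]
Visit 3, push [1, 0]
Visit 0, push []
Visit 1, push []

DFS order: [4, 2, 3, 0, 1]


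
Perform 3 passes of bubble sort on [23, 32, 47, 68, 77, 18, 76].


Initial: [23, 32, 47, 68, 77, 18, 76]
Pass 1: [23, 32, 47, 68, 18, 76, 77] (2 swaps)
Pass 2: [23, 32, 47, 18, 68, 76, 77] (1 swaps)
Pass 3: [23, 32, 18, 47, 68, 76, 77] (1 swaps)

After 3 passes: [23, 32, 18, 47, 68, 76, 77]


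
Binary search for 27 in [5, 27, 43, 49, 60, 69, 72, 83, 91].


Step 1: lo=0, hi=8, mid=4, val=60
Step 2: lo=0, hi=3, mid=1, val=27

Found at index 1


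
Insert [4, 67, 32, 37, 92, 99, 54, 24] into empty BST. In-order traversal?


Insert 4: root
Insert 67: R from 4
Insert 32: R from 4 -> L from 67
Insert 37: R from 4 -> L from 67 -> R from 32
Insert 92: R from 4 -> R from 67
Insert 99: R from 4 -> R from 67 -> R from 92
Insert 54: R from 4 -> L from 67 -> R from 32 -> R from 37
Insert 24: R from 4 -> L from 67 -> L from 32

In-order: [4, 24, 32, 37, 54, 67, 92, 99]


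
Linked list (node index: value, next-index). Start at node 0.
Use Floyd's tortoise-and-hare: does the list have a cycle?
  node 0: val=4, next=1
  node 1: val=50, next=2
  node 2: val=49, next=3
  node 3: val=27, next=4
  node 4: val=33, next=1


Floyd's tortoise (slow, +1) and hare (fast, +2):
  init: slow=0, fast=0
  step 1: slow=1, fast=2
  step 2: slow=2, fast=4
  step 3: slow=3, fast=2
  step 4: slow=4, fast=4
  slow == fast at node 4: cycle detected

Cycle: yes


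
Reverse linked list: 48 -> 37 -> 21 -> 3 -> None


Step 1: curr=48, set curr.next=prev(None) | reversed so far: 48
Step 2: curr=37, set curr.next=prev(48) | reversed so far: 37 -> 48
Step 3: curr=21, set curr.next=prev(37) | reversed so far: 21 -> 37 -> 48
Step 4: curr=3, set curr.next=prev(21) | reversed so far: 3 -> 21 -> 37 -> 48

3 -> 21 -> 37 -> 48 -> None


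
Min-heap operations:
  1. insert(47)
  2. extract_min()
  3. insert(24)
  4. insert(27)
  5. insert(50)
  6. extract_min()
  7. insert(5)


insert(47) -> [47]
extract_min()->47, []
insert(24) -> [24]
insert(27) -> [24, 27]
insert(50) -> [24, 27, 50]
extract_min()->24, [27, 50]
insert(5) -> [5, 50, 27]

Final heap: [5, 50, 27]


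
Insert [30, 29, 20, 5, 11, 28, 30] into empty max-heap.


Insert 30: [30]
Insert 29: [30, 29]
Insert 20: [30, 29, 20]
Insert 5: [30, 29, 20, 5]
Insert 11: [30, 29, 20, 5, 11]
Insert 28: [30, 29, 28, 5, 11, 20]
Insert 30: [30, 29, 30, 5, 11, 20, 28]

Final heap: [30, 29, 30, 5, 11, 20, 28]


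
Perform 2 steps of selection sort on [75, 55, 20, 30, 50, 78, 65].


Initial: [75, 55, 20, 30, 50, 78, 65]
Step 1: min=20 at 2
  Swap: [20, 55, 75, 30, 50, 78, 65]
Step 2: min=30 at 3
  Swap: [20, 30, 75, 55, 50, 78, 65]

After 2 steps: [20, 30, 75, 55, 50, 78, 65]


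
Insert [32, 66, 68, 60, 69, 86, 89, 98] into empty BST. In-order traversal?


Insert 32: root
Insert 66: R from 32
Insert 68: R from 32 -> R from 66
Insert 60: R from 32 -> L from 66
Insert 69: R from 32 -> R from 66 -> R from 68
Insert 86: R from 32 -> R from 66 -> R from 68 -> R from 69
Insert 89: R from 32 -> R from 66 -> R from 68 -> R from 69 -> R from 86
Insert 98: R from 32 -> R from 66 -> R from 68 -> R from 69 -> R from 86 -> R from 89

In-order: [32, 60, 66, 68, 69, 86, 89, 98]


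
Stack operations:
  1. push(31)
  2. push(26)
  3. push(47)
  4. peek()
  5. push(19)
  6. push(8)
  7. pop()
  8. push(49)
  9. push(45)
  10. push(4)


push(31) -> [31]
push(26) -> [31, 26]
push(47) -> [31, 26, 47]
peek()->47
push(19) -> [31, 26, 47, 19]
push(8) -> [31, 26, 47, 19, 8]
pop()->8, [31, 26, 47, 19]
push(49) -> [31, 26, 47, 19, 49]
push(45) -> [31, 26, 47, 19, 49, 45]
push(4) -> [31, 26, 47, 19, 49, 45, 4]

Final stack: [31, 26, 47, 19, 49, 45, 4]


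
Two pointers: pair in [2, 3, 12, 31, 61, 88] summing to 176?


lo=0(2)+hi=5(88)=90
lo=1(3)+hi=5(88)=91
lo=2(12)+hi=5(88)=100
lo=3(31)+hi=5(88)=119
lo=4(61)+hi=5(88)=149

No pair found


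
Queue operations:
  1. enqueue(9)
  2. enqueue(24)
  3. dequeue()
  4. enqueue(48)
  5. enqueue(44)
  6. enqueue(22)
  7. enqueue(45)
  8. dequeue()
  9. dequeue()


enqueue(9) -> [9]
enqueue(24) -> [9, 24]
dequeue()->9, [24]
enqueue(48) -> [24, 48]
enqueue(44) -> [24, 48, 44]
enqueue(22) -> [24, 48, 44, 22]
enqueue(45) -> [24, 48, 44, 22, 45]
dequeue()->24, [48, 44, 22, 45]
dequeue()->48, [44, 22, 45]

Final queue: [44, 22, 45]


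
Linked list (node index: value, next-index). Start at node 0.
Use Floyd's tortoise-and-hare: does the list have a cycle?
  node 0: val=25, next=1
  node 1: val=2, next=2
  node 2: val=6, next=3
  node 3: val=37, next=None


Floyd's tortoise (slow, +1) and hare (fast, +2):
  init: slow=0, fast=0
  step 1: slow=1, fast=2
  step 2: fast 2->3->None, no cycle

Cycle: no


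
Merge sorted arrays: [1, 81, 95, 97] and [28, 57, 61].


Take 1 from A
Take 28 from B
Take 57 from B
Take 61 from B

Merged: [1, 28, 57, 61, 81, 95, 97]


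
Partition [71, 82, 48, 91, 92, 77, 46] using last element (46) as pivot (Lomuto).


Pivot: 46
Place pivot at 0: [46, 82, 48, 91, 92, 77, 71]

Partitioned: [46, 82, 48, 91, 92, 77, 71]


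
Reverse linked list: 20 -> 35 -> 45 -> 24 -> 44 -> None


Step 1: curr=20, set curr.next=prev(None) | reversed so far: 20
Step 2: curr=35, set curr.next=prev(20) | reversed so far: 35 -> 20
Step 3: curr=45, set curr.next=prev(35) | reversed so far: 45 -> 35 -> 20
Step 4: curr=24, set curr.next=prev(45) | reversed so far: 24 -> 45 -> 35 -> 20
Step 5: curr=44, set curr.next=prev(24) | reversed so far: 44 -> 24 -> 45 -> 35 -> 20

44 -> 24 -> 45 -> 35 -> 20 -> None


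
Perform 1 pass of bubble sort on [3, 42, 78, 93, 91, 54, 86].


Initial: [3, 42, 78, 93, 91, 54, 86]
Pass 1: [3, 42, 78, 91, 54, 86, 93] (3 swaps)

After 1 pass: [3, 42, 78, 91, 54, 86, 93]


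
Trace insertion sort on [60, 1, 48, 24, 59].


Initial: [60, 1, 48, 24, 59]
Insert 1: [1, 60, 48, 24, 59]
Insert 48: [1, 48, 60, 24, 59]
Insert 24: [1, 24, 48, 60, 59]
Insert 59: [1, 24, 48, 59, 60]

Sorted: [1, 24, 48, 59, 60]


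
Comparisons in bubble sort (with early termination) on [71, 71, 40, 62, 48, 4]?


Algorithm: bubble sort (with early termination)
Input: [71, 71, 40, 62, 48, 4]
Sorted: [4, 40, 48, 62, 71, 71]

15


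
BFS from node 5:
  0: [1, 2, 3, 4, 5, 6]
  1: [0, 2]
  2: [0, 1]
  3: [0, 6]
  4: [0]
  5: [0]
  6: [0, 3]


Visit 5, enqueue [0]
Visit 0, enqueue [1, 2, 3, 4, 6]
Visit 1, enqueue []
Visit 2, enqueue []
Visit 3, enqueue []
Visit 4, enqueue []
Visit 6, enqueue []

BFS order: [5, 0, 1, 2, 3, 4, 6]


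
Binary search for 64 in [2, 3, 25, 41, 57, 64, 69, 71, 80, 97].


Step 1: lo=0, hi=9, mid=4, val=57
Step 2: lo=5, hi=9, mid=7, val=71
Step 3: lo=5, hi=6, mid=5, val=64

Found at index 5


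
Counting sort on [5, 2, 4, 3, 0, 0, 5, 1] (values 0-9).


Input: [5, 2, 4, 3, 0, 0, 5, 1]
Counts: [2, 1, 1, 1, 1, 2, 0, 0, 0, 0]

Sorted: [0, 0, 1, 2, 3, 4, 5, 5]


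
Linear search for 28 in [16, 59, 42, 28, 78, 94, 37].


i=0: 16!=28
i=1: 59!=28
i=2: 42!=28
i=3: 28==28 found!

Found at 3, 4 comps


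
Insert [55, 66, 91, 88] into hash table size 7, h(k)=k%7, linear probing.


Insert 55: h=6 -> slot 6
Insert 66: h=3 -> slot 3
Insert 91: h=0 -> slot 0
Insert 88: h=4 -> slot 4

Table: [91, None, None, 66, 88, None, 55]


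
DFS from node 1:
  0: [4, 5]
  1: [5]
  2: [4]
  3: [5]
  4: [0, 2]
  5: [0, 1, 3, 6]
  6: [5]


Visit 1, push [5]
Visit 5, push [6, 3, 0]
Visit 0, push [4]
Visit 4, push [2]
Visit 2, push []
Visit 3, push []
Visit 6, push []

DFS order: [1, 5, 0, 4, 2, 3, 6]


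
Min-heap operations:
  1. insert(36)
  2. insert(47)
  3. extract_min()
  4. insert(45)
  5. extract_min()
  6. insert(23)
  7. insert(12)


insert(36) -> [36]
insert(47) -> [36, 47]
extract_min()->36, [47]
insert(45) -> [45, 47]
extract_min()->45, [47]
insert(23) -> [23, 47]
insert(12) -> [12, 47, 23]

Final heap: [12, 47, 23]


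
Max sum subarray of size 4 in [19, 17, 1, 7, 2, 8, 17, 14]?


[0:4]: 44
[1:5]: 27
[2:6]: 18
[3:7]: 34
[4:8]: 41

Max: 44 at [0:4]


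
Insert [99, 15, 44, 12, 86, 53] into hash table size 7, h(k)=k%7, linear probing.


Insert 99: h=1 -> slot 1
Insert 15: h=1, 1 probes -> slot 2
Insert 44: h=2, 1 probes -> slot 3
Insert 12: h=5 -> slot 5
Insert 86: h=2, 2 probes -> slot 4
Insert 53: h=4, 2 probes -> slot 6

Table: [None, 99, 15, 44, 86, 12, 53]


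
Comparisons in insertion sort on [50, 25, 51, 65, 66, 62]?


Algorithm: insertion sort
Input: [50, 25, 51, 65, 66, 62]
Sorted: [25, 50, 51, 62, 65, 66]

7


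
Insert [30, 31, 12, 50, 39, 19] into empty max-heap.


Insert 30: [30]
Insert 31: [31, 30]
Insert 12: [31, 30, 12]
Insert 50: [50, 31, 12, 30]
Insert 39: [50, 39, 12, 30, 31]
Insert 19: [50, 39, 19, 30, 31, 12]

Final heap: [50, 39, 19, 30, 31, 12]


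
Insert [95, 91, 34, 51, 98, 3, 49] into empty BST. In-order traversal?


Insert 95: root
Insert 91: L from 95
Insert 34: L from 95 -> L from 91
Insert 51: L from 95 -> L from 91 -> R from 34
Insert 98: R from 95
Insert 3: L from 95 -> L from 91 -> L from 34
Insert 49: L from 95 -> L from 91 -> R from 34 -> L from 51

In-order: [3, 34, 49, 51, 91, 95, 98]


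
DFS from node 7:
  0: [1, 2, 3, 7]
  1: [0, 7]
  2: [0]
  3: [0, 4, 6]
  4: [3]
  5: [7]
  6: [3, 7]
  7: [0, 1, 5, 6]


Visit 7, push [6, 5, 1, 0]
Visit 0, push [3, 2, 1]
Visit 1, push []
Visit 2, push []
Visit 3, push [6, 4]
Visit 4, push []
Visit 6, push []
Visit 5, push []

DFS order: [7, 0, 1, 2, 3, 4, 6, 5]


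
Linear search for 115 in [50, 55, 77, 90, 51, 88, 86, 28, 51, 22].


i=0: 50!=115
i=1: 55!=115
i=2: 77!=115
i=3: 90!=115
i=4: 51!=115
i=5: 88!=115
i=6: 86!=115
i=7: 28!=115
i=8: 51!=115
i=9: 22!=115

Not found, 10 comps


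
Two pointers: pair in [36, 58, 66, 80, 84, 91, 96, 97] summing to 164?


lo=0(36)+hi=7(97)=133
lo=1(58)+hi=7(97)=155
lo=2(66)+hi=7(97)=163
lo=3(80)+hi=7(97)=177
lo=3(80)+hi=6(96)=176
lo=3(80)+hi=5(91)=171
lo=3(80)+hi=4(84)=164

Yes: 80+84=164


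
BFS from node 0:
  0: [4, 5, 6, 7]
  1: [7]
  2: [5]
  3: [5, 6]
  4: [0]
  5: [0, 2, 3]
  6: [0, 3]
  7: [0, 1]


Visit 0, enqueue [4, 5, 6, 7]
Visit 4, enqueue []
Visit 5, enqueue [2, 3]
Visit 6, enqueue []
Visit 7, enqueue [1]
Visit 2, enqueue []
Visit 3, enqueue []
Visit 1, enqueue []

BFS order: [0, 4, 5, 6, 7, 2, 3, 1]


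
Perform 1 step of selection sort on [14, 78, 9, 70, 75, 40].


Initial: [14, 78, 9, 70, 75, 40]
Step 1: min=9 at 2
  Swap: [9, 78, 14, 70, 75, 40]

After 1 step: [9, 78, 14, 70, 75, 40]


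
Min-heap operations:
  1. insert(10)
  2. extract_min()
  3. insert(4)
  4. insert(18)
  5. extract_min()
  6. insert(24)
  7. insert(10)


insert(10) -> [10]
extract_min()->10, []
insert(4) -> [4]
insert(18) -> [4, 18]
extract_min()->4, [18]
insert(24) -> [18, 24]
insert(10) -> [10, 24, 18]

Final heap: [10, 24, 18]


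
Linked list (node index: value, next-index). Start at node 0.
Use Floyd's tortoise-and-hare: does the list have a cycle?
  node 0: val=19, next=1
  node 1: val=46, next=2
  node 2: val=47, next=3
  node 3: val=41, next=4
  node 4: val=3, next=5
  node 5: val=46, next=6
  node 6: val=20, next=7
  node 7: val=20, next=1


Floyd's tortoise (slow, +1) and hare (fast, +2):
  init: slow=0, fast=0
  step 1: slow=1, fast=2
  step 2: slow=2, fast=4
  step 3: slow=3, fast=6
  step 4: slow=4, fast=1
  step 5: slow=5, fast=3
  step 6: slow=6, fast=5
  step 7: slow=7, fast=7
  slow == fast at node 7: cycle detected

Cycle: yes


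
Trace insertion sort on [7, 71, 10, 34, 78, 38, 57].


Initial: [7, 71, 10, 34, 78, 38, 57]
Insert 71: [7, 71, 10, 34, 78, 38, 57]
Insert 10: [7, 10, 71, 34, 78, 38, 57]
Insert 34: [7, 10, 34, 71, 78, 38, 57]
Insert 78: [7, 10, 34, 71, 78, 38, 57]
Insert 38: [7, 10, 34, 38, 71, 78, 57]
Insert 57: [7, 10, 34, 38, 57, 71, 78]

Sorted: [7, 10, 34, 38, 57, 71, 78]


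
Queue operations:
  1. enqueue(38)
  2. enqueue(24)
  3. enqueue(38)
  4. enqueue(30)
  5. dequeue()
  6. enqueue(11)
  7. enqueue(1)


enqueue(38) -> [38]
enqueue(24) -> [38, 24]
enqueue(38) -> [38, 24, 38]
enqueue(30) -> [38, 24, 38, 30]
dequeue()->38, [24, 38, 30]
enqueue(11) -> [24, 38, 30, 11]
enqueue(1) -> [24, 38, 30, 11, 1]

Final queue: [24, 38, 30, 11, 1]


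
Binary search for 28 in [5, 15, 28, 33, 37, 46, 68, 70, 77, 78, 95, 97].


Step 1: lo=0, hi=11, mid=5, val=46
Step 2: lo=0, hi=4, mid=2, val=28

Found at index 2


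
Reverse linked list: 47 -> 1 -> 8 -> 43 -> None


Step 1: curr=47, set curr.next=prev(None) | reversed so far: 47
Step 2: curr=1, set curr.next=prev(47) | reversed so far: 1 -> 47
Step 3: curr=8, set curr.next=prev(1) | reversed so far: 8 -> 1 -> 47
Step 4: curr=43, set curr.next=prev(8) | reversed so far: 43 -> 8 -> 1 -> 47

43 -> 8 -> 1 -> 47 -> None


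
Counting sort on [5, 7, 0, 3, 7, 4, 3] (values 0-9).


Input: [5, 7, 0, 3, 7, 4, 3]
Counts: [1, 0, 0, 2, 1, 1, 0, 2, 0, 0]

Sorted: [0, 3, 3, 4, 5, 7, 7]


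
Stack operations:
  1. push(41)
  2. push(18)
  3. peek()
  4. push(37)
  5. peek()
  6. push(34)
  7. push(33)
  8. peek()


push(41) -> [41]
push(18) -> [41, 18]
peek()->18
push(37) -> [41, 18, 37]
peek()->37
push(34) -> [41, 18, 37, 34]
push(33) -> [41, 18, 37, 34, 33]
peek()->33

Final stack: [41, 18, 37, 34, 33]


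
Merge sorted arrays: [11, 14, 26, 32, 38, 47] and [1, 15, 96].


Take 1 from B
Take 11 from A
Take 14 from A
Take 15 from B
Take 26 from A
Take 32 from A
Take 38 from A
Take 47 from A

Merged: [1, 11, 14, 15, 26, 32, 38, 47, 96]


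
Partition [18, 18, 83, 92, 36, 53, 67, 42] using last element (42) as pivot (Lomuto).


Pivot: 42
  18 <= 42: advance i (no swap)
  18 <= 42: advance i (no swap)
  36 <= 42: swap -> [18, 18, 36, 92, 83, 53, 67, 42]
Place pivot at 3: [18, 18, 36, 42, 83, 53, 67, 92]

Partitioned: [18, 18, 36, 42, 83, 53, 67, 92]


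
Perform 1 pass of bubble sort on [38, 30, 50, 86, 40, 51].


Initial: [38, 30, 50, 86, 40, 51]
Pass 1: [30, 38, 50, 40, 51, 86] (3 swaps)

After 1 pass: [30, 38, 50, 40, 51, 86]


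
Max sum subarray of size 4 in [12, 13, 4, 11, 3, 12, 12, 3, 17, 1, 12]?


[0:4]: 40
[1:5]: 31
[2:6]: 30
[3:7]: 38
[4:8]: 30
[5:9]: 44
[6:10]: 33
[7:11]: 33

Max: 44 at [5:9]


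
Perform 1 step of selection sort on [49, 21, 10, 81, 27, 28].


Initial: [49, 21, 10, 81, 27, 28]
Step 1: min=10 at 2
  Swap: [10, 21, 49, 81, 27, 28]

After 1 step: [10, 21, 49, 81, 27, 28]


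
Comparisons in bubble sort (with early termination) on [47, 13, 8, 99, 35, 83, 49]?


Algorithm: bubble sort (with early termination)
Input: [47, 13, 8, 99, 35, 83, 49]
Sorted: [8, 13, 35, 47, 49, 83, 99]

15


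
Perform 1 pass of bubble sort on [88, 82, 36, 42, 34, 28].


Initial: [88, 82, 36, 42, 34, 28]
Pass 1: [82, 36, 42, 34, 28, 88] (5 swaps)

After 1 pass: [82, 36, 42, 34, 28, 88]


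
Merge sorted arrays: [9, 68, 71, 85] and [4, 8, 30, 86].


Take 4 from B
Take 8 from B
Take 9 from A
Take 30 from B
Take 68 from A
Take 71 from A
Take 85 from A

Merged: [4, 8, 9, 30, 68, 71, 85, 86]


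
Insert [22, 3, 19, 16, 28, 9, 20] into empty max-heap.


Insert 22: [22]
Insert 3: [22, 3]
Insert 19: [22, 3, 19]
Insert 16: [22, 16, 19, 3]
Insert 28: [28, 22, 19, 3, 16]
Insert 9: [28, 22, 19, 3, 16, 9]
Insert 20: [28, 22, 20, 3, 16, 9, 19]

Final heap: [28, 22, 20, 3, 16, 9, 19]


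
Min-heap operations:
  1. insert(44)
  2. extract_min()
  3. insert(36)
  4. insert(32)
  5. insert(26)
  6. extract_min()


insert(44) -> [44]
extract_min()->44, []
insert(36) -> [36]
insert(32) -> [32, 36]
insert(26) -> [26, 36, 32]
extract_min()->26, [32, 36]

Final heap: [32, 36]


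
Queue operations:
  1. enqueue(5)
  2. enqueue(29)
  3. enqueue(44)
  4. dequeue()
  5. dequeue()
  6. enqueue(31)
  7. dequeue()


enqueue(5) -> [5]
enqueue(29) -> [5, 29]
enqueue(44) -> [5, 29, 44]
dequeue()->5, [29, 44]
dequeue()->29, [44]
enqueue(31) -> [44, 31]
dequeue()->44, [31]

Final queue: [31]


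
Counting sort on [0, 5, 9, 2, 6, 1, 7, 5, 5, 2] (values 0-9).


Input: [0, 5, 9, 2, 6, 1, 7, 5, 5, 2]
Counts: [1, 1, 2, 0, 0, 3, 1, 1, 0, 1]

Sorted: [0, 1, 2, 2, 5, 5, 5, 6, 7, 9]


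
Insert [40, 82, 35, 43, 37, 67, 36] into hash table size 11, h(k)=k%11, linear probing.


Insert 40: h=7 -> slot 7
Insert 82: h=5 -> slot 5
Insert 35: h=2 -> slot 2
Insert 43: h=10 -> slot 10
Insert 37: h=4 -> slot 4
Insert 67: h=1 -> slot 1
Insert 36: h=3 -> slot 3

Table: [None, 67, 35, 36, 37, 82, None, 40, None, None, 43]


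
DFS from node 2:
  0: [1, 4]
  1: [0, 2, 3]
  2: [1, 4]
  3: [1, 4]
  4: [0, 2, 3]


Visit 2, push [4, 1]
Visit 1, push [3, 0]
Visit 0, push [4]
Visit 4, push [3]
Visit 3, push []

DFS order: [2, 1, 0, 4, 3]


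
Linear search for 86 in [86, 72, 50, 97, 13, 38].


i=0: 86==86 found!

Found at 0, 1 comps


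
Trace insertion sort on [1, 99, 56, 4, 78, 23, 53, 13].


Initial: [1, 99, 56, 4, 78, 23, 53, 13]
Insert 99: [1, 99, 56, 4, 78, 23, 53, 13]
Insert 56: [1, 56, 99, 4, 78, 23, 53, 13]
Insert 4: [1, 4, 56, 99, 78, 23, 53, 13]
Insert 78: [1, 4, 56, 78, 99, 23, 53, 13]
Insert 23: [1, 4, 23, 56, 78, 99, 53, 13]
Insert 53: [1, 4, 23, 53, 56, 78, 99, 13]
Insert 13: [1, 4, 13, 23, 53, 56, 78, 99]

Sorted: [1, 4, 13, 23, 53, 56, 78, 99]


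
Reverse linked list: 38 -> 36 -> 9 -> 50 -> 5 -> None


Step 1: curr=38, set curr.next=prev(None) | reversed so far: 38
Step 2: curr=36, set curr.next=prev(38) | reversed so far: 36 -> 38
Step 3: curr=9, set curr.next=prev(36) | reversed so far: 9 -> 36 -> 38
Step 4: curr=50, set curr.next=prev(9) | reversed so far: 50 -> 9 -> 36 -> 38
Step 5: curr=5, set curr.next=prev(50) | reversed so far: 5 -> 50 -> 9 -> 36 -> 38

5 -> 50 -> 9 -> 36 -> 38 -> None


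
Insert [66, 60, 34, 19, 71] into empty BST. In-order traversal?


Insert 66: root
Insert 60: L from 66
Insert 34: L from 66 -> L from 60
Insert 19: L from 66 -> L from 60 -> L from 34
Insert 71: R from 66

In-order: [19, 34, 60, 66, 71]


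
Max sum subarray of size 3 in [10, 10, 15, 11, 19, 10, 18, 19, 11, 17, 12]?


[0:3]: 35
[1:4]: 36
[2:5]: 45
[3:6]: 40
[4:7]: 47
[5:8]: 47
[6:9]: 48
[7:10]: 47
[8:11]: 40

Max: 48 at [6:9]


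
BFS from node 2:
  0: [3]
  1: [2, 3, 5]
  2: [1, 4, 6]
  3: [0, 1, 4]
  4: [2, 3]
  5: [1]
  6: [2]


Visit 2, enqueue [1, 4, 6]
Visit 1, enqueue [3, 5]
Visit 4, enqueue []
Visit 6, enqueue []
Visit 3, enqueue [0]
Visit 5, enqueue []
Visit 0, enqueue []

BFS order: [2, 1, 4, 6, 3, 5, 0]


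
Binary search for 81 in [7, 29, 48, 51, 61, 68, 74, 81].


Step 1: lo=0, hi=7, mid=3, val=51
Step 2: lo=4, hi=7, mid=5, val=68
Step 3: lo=6, hi=7, mid=6, val=74
Step 4: lo=7, hi=7, mid=7, val=81

Found at index 7


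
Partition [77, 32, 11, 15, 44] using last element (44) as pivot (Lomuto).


Pivot: 44
  32 <= 44: swap -> [32, 77, 11, 15, 44]
  11 <= 44: swap -> [32, 11, 77, 15, 44]
  15 <= 44: swap -> [32, 11, 15, 77, 44]
Place pivot at 3: [32, 11, 15, 44, 77]

Partitioned: [32, 11, 15, 44, 77]


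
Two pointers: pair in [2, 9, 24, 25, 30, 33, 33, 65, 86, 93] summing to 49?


lo=0(2)+hi=9(93)=95
lo=0(2)+hi=8(86)=88
lo=0(2)+hi=7(65)=67
lo=0(2)+hi=6(33)=35
lo=1(9)+hi=6(33)=42
lo=2(24)+hi=6(33)=57
lo=2(24)+hi=5(33)=57
lo=2(24)+hi=4(30)=54
lo=2(24)+hi=3(25)=49

Yes: 24+25=49


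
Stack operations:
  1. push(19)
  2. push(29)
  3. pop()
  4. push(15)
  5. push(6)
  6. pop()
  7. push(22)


push(19) -> [19]
push(29) -> [19, 29]
pop()->29, [19]
push(15) -> [19, 15]
push(6) -> [19, 15, 6]
pop()->6, [19, 15]
push(22) -> [19, 15, 22]

Final stack: [19, 15, 22]


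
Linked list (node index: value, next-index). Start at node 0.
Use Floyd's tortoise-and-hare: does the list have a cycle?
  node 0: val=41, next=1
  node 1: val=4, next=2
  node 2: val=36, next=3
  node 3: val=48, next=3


Floyd's tortoise (slow, +1) and hare (fast, +2):
  init: slow=0, fast=0
  step 1: slow=1, fast=2
  step 2: slow=2, fast=3
  step 3: slow=3, fast=3
  slow == fast at node 3: cycle detected

Cycle: yes


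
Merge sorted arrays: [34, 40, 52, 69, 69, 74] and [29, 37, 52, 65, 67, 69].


Take 29 from B
Take 34 from A
Take 37 from B
Take 40 from A
Take 52 from A
Take 52 from B
Take 65 from B
Take 67 from B
Take 69 from A
Take 69 from A
Take 69 from B

Merged: [29, 34, 37, 40, 52, 52, 65, 67, 69, 69, 69, 74]


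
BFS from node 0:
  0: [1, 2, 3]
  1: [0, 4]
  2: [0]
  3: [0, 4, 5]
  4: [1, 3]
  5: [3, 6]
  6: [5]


Visit 0, enqueue [1, 2, 3]
Visit 1, enqueue [4]
Visit 2, enqueue []
Visit 3, enqueue [5]
Visit 4, enqueue []
Visit 5, enqueue [6]
Visit 6, enqueue []

BFS order: [0, 1, 2, 3, 4, 5, 6]


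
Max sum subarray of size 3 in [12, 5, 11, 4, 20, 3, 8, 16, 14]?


[0:3]: 28
[1:4]: 20
[2:5]: 35
[3:6]: 27
[4:7]: 31
[5:8]: 27
[6:9]: 38

Max: 38 at [6:9]


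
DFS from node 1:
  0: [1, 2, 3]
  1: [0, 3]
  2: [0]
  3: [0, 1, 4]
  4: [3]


Visit 1, push [3, 0]
Visit 0, push [3, 2]
Visit 2, push []
Visit 3, push [4]
Visit 4, push []

DFS order: [1, 0, 2, 3, 4]


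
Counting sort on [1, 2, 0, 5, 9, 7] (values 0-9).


Input: [1, 2, 0, 5, 9, 7]
Counts: [1, 1, 1, 0, 0, 1, 0, 1, 0, 1]

Sorted: [0, 1, 2, 5, 7, 9]


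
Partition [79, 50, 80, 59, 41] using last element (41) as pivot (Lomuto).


Pivot: 41
Place pivot at 0: [41, 50, 80, 59, 79]

Partitioned: [41, 50, 80, 59, 79]


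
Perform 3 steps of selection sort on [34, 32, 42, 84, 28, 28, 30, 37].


Initial: [34, 32, 42, 84, 28, 28, 30, 37]
Step 1: min=28 at 4
  Swap: [28, 32, 42, 84, 34, 28, 30, 37]
Step 2: min=28 at 5
  Swap: [28, 28, 42, 84, 34, 32, 30, 37]
Step 3: min=30 at 6
  Swap: [28, 28, 30, 84, 34, 32, 42, 37]

After 3 steps: [28, 28, 30, 84, 34, 32, 42, 37]


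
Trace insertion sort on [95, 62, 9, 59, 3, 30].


Initial: [95, 62, 9, 59, 3, 30]
Insert 62: [62, 95, 9, 59, 3, 30]
Insert 9: [9, 62, 95, 59, 3, 30]
Insert 59: [9, 59, 62, 95, 3, 30]
Insert 3: [3, 9, 59, 62, 95, 30]
Insert 30: [3, 9, 30, 59, 62, 95]

Sorted: [3, 9, 30, 59, 62, 95]


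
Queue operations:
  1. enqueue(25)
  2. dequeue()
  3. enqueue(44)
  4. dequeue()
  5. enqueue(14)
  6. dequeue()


enqueue(25) -> [25]
dequeue()->25, []
enqueue(44) -> [44]
dequeue()->44, []
enqueue(14) -> [14]
dequeue()->14, []

Final queue: []


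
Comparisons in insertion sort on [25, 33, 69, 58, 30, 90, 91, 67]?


Algorithm: insertion sort
Input: [25, 33, 69, 58, 30, 90, 91, 67]
Sorted: [25, 30, 33, 58, 67, 69, 90, 91]

14


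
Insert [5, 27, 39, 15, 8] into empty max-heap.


Insert 5: [5]
Insert 27: [27, 5]
Insert 39: [39, 5, 27]
Insert 15: [39, 15, 27, 5]
Insert 8: [39, 15, 27, 5, 8]

Final heap: [39, 15, 27, 5, 8]


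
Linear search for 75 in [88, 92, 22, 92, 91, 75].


i=0: 88!=75
i=1: 92!=75
i=2: 22!=75
i=3: 92!=75
i=4: 91!=75
i=5: 75==75 found!

Found at 5, 6 comps
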